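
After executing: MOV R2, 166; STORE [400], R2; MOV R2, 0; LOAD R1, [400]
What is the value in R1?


Register and memory trace:
  MOV R2, 166  → R2 = 166
  STORE [400], R2  → mem[400] = 166
  MOV R2, 0  → R2 = 0
  LOAD R1, [400]  → R1 = mem[400] = 166
Final: R1 = 166

166


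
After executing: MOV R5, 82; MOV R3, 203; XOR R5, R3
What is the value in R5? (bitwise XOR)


Register state trace:
  MOV R5, 82  → R5 = 82 (0b01010010)
  MOV R3, 203  → R3 = 203 (0b11001011)
  XOR R5, R3  → R5 = 82 XOR 203 = 153 (0b10011001)
Final: R5 = 153

153


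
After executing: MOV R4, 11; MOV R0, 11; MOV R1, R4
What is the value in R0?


Register state trace:
  MOV R4, 11  → R4 = 11
  MOV R0, 11  → R0 = 11
  MOV R1, R4  → R1 = 11
Final: R0 = 11

11


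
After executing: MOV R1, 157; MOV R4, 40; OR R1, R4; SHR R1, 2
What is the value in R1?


Register state trace:
  MOV R1, 157  → R1 = 157 (0b10011101)
  MOV R4, 40  → R4 = 40 (0b00101000)
  OR R1, R4  → R1 = 157 OR 40 = 189 (0b10111101)
  SHR R1, 2  → R1 = 189 >> 2 = 47
Final: R1 = 47

47


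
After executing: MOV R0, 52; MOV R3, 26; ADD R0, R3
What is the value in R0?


Register state trace:
  MOV R0, 52  → R0 = 52
  MOV R3, 26  → R3 = 26
  ADD R0, R3  → R0 = 52 + 26 = 78
Final: R0 = 78

78


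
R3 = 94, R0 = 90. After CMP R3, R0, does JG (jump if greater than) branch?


Trace:
  R3 = 94, R0 = 90
  CMP R3, R0  → compares 94 vs 90
  JG checks: is 94 greater than 90?
  94 > 90, so condition is true
Branch taken: Yes

Yes


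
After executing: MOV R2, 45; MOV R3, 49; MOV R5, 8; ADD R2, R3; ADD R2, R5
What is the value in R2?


Register state trace:
  MOV R2, 45  → R2 = 45
  MOV R3, 49  → R3 = 49
  MOV R5, 8  → R5 = 8
  ADD R2, R3  → R2 = 45 + 49 = 94
  ADD R2, R5  → R2 = 94 + 8 = 102
Final: R2 = 102

102


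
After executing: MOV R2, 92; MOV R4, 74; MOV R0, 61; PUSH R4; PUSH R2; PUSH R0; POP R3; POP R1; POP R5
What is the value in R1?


Stack trace (top is rightmost):
  MOV R2, 92  → R2 = 92
  MOV R4, 74  → R4 = 74
  MOV R0, 61  → R0 = 61
  PUSH R4  → stack: [74]
  PUSH R2  → stack: [74, 92]
  PUSH R0  → stack: [74, 92, 61]
  POP R3  → R3 = 61, stack: [74, 92]
  POP R1  → R1 = 92, stack: [74]
  POP R5  → R5 = 74, stack: []
Final: R1 = 92

92


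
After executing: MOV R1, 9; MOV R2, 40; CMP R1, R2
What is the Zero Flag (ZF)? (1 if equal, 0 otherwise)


Register state trace:
  MOV R1, 9  → R1 = 9
  MOV R2, 40  → R2 = 40
  CMP R1, R2  → computes 9 - 40 = -31
  Result is nonzero, so values are not equal
ZF = 0

0


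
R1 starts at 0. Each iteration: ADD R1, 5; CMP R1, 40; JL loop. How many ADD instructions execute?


Loop trace (R1 starts at 0, target 40, step 5):
  ADD #1: R1 = 0 + 5 = 5  → 5 < 40, loop
  ADD #2: R1 = 5 + 5 = 10  → 10 < 40, loop
  ADD #3: R1 = 10 + 5 = 15  → 15 < 40, loop
  ADD #4: R1 = 15 + 5 = 20  → 20 < 40, loop
  ADD #5: R1 = 20 + 5 = 25  → 25 < 40, loop
  ADD #6: R1 = 25 + 5 = 30  → 30 < 40, loop
  ADD #7: R1 = 30 + 5 = 35  → 35 < 40, loop
  ADD #8: R1 = 35 + 5 = 40  → 40 >= 40, exit
Total ADD instructions: 8

8


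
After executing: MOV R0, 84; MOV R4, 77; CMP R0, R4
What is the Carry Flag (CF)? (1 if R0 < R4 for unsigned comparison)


Register state trace:
  MOV R0, 84  → R0 = 84
  MOV R4, 77  → R4 = 77
  CMP R0, R4  → unsigned 84 - 77: no borrow
  84 >= 77, so CF = 0
CF = 0

0


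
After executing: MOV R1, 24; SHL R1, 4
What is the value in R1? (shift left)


Register state trace:
  MOV R1, 24  → R1 = 24
  SHL R1, 4  → R1 = 24 << 4 = 24 * 2^4 = 384
Final: R1 = 384

384


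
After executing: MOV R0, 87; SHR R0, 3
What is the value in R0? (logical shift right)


Register state trace:
  MOV R0, 87  → R0 = 87
  SHR R0, 3  → R0 = 87 >> 3 = 87 // 2^3 = 10
Final: R0 = 10

10


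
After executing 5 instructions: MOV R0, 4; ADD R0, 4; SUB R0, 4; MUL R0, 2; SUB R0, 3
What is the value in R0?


Register state trace:
  MOV R0, 4  → R0 = 4
  ADD R0, 4  → R0 = 4 + 4 = 8
  SUB R0, 4  → R0 = 8 - 4 = 4
  MUL R0, 2  → R0 = 4 * 2 = 8
  SUB R0, 3  → R0 = 8 - 3 = 5
Final: R0 = 5

5


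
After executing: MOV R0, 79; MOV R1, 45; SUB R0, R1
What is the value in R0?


Register state trace:
  MOV R0, 79  → R0 = 79
  MOV R1, 45  → R1 = 45
  SUB R0, R1  → R0 = 79 - 45 = 34
Final: R0 = 34

34


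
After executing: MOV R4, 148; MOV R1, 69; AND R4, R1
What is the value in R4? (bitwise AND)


Register state trace:
  MOV R4, 148  → R4 = 148 (0b10010100)
  MOV R1, 69  → R1 = 69 (0b01000101)
  AND R4, R1  → R4 = 148 AND 69 = 4 (0b00000100)
Final: R4 = 4

4


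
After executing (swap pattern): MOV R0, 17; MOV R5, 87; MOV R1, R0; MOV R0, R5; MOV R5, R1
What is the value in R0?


Register state trace (swap pattern):
  MOV R0, 17  → R0 = 17
  MOV R5, 87  → R5 = 87
  MOV R1, R0  → R1 = 17  (save R0)
  MOV R0, R5  → R0 = 87  (R0 gets R5's value)
  MOV R5, R1  → R5 = 17  (R5 gets saved value)
Final: R0 = 87

87


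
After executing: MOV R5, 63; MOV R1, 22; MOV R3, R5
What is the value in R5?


Register state trace:
  MOV R5, 63  → R5 = 63
  MOV R1, 22  → R1 = 22
  MOV R3, R5  → R3 = 63
Final: R5 = 63

63


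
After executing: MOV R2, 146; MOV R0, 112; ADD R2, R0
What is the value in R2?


Register state trace:
  MOV R2, 146  → R2 = 146
  MOV R0, 112  → R0 = 112
  ADD R2, R0  → R2 = 146 + 112 = 258
Final: R2 = 258

258


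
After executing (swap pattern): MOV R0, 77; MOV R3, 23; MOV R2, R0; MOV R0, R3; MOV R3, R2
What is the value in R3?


Register state trace (swap pattern):
  MOV R0, 77  → R0 = 77
  MOV R3, 23  → R3 = 23
  MOV R2, R0  → R2 = 77  (save R0)
  MOV R0, R3  → R0 = 23  (R0 gets R3's value)
  MOV R3, R2  → R3 = 77  (R3 gets saved value)
Final: R3 = 77

77


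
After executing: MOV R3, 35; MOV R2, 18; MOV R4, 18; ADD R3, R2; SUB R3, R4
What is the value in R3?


Register state trace:
  MOV R3, 35  → R3 = 35
  MOV R2, 18  → R2 = 18
  MOV R4, 18  → R4 = 18
  ADD R3, R2  → R3 = 35 + 18 = 53
  SUB R3, R4  → R3 = 53 - 18 = 35
Final: R3 = 35

35


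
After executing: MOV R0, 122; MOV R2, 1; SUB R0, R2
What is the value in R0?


Register state trace:
  MOV R0, 122  → R0 = 122
  MOV R2, 1  → R2 = 1
  SUB R0, R2  → R0 = 122 - 1 = 121
Final: R0 = 121

121


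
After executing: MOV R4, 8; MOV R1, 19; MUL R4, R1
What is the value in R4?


Register state trace:
  MOV R4, 8  → R4 = 8
  MOV R1, 19  → R1 = 19
  MUL R4, R1  → R4 = 8 * 19 = 152
Final: R4 = 152

152


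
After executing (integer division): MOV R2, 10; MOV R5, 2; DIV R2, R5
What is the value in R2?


Register state trace:
  MOV R2, 10  → R2 = 10
  MOV R5, 2  → R5 = 2
  DIV R2, R5  → R2 = 10 // 2 = 5
Final: R2 = 5

5


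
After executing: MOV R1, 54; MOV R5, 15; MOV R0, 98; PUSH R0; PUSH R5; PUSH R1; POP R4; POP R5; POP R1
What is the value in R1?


Stack trace (top is rightmost):
  MOV R1, 54  → R1 = 54
  MOV R5, 15  → R5 = 15
  MOV R0, 98  → R0 = 98
  PUSH R0  → stack: [98]
  PUSH R5  → stack: [98, 15]
  PUSH R1  → stack: [98, 15, 54]
  POP R4  → R4 = 54, stack: [98, 15]
  POP R5  → R5 = 15, stack: [98]
  POP R1  → R1 = 98, stack: []
Final: R1 = 98

98


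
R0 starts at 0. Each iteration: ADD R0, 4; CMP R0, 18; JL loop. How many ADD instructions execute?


Loop trace (R0 starts at 0, target 18, step 4):
  ADD #1: R0 = 0 + 4 = 4  → 4 < 18, loop
  ADD #2: R0 = 4 + 4 = 8  → 8 < 18, loop
  ADD #3: R0 = 8 + 4 = 12  → 12 < 18, loop
  ADD #4: R0 = 12 + 4 = 16  → 16 < 18, loop
  ADD #5: R0 = 16 + 4 = 20  → 20 >= 18, exit
Total ADD instructions: 5

5


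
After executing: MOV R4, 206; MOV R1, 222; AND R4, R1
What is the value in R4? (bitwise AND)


Register state trace:
  MOV R4, 206  → R4 = 206 (0b11001110)
  MOV R1, 222  → R1 = 222 (0b11011110)
  AND R4, R1  → R4 = 206 AND 222 = 206 (0b11001110)
Final: R4 = 206

206


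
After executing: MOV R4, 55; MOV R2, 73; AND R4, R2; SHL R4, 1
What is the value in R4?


Register state trace:
  MOV R4, 55  → R4 = 55 (0b00110111)
  MOV R2, 73  → R2 = 73 (0b01001001)
  AND R4, R2  → R4 = 55 AND 73 = 1 (0b00000001)
  SHL R4, 1  → R4 = 1 << 1 = 2
Final: R4 = 2

2


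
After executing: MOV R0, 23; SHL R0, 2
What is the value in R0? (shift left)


Register state trace:
  MOV R0, 23  → R0 = 23
  SHL R0, 2  → R0 = 23 << 2 = 23 * 2^2 = 92
Final: R0 = 92

92


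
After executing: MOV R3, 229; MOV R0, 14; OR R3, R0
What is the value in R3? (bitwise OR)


Register state trace:
  MOV R3, 229  → R3 = 229 (0b11100101)
  MOV R0, 14  → R0 = 14 (0b00001110)
  OR R3, R0   → R3 = 229 OR 14 = 239 (0b11101111)
Final: R3 = 239

239


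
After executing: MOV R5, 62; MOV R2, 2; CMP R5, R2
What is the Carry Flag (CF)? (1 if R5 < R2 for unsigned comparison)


Register state trace:
  MOV R5, 62  → R5 = 62
  MOV R2, 2  → R2 = 2
  CMP R5, R2  → unsigned 62 - 2: no borrow
  62 >= 2, so CF = 0
CF = 0

0


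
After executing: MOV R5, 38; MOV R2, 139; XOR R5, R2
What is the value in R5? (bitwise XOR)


Register state trace:
  MOV R5, 38  → R5 = 38 (0b00100110)
  MOV R2, 139  → R2 = 139 (0b10001011)
  XOR R5, R2  → R5 = 38 XOR 139 = 173 (0b10101101)
Final: R5 = 173

173


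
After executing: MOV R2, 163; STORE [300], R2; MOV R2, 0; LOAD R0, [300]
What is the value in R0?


Register and memory trace:
  MOV R2, 163  → R2 = 163
  STORE [300], R2  → mem[300] = 163
  MOV R2, 0  → R2 = 0
  LOAD R0, [300]  → R0 = mem[300] = 163
Final: R0 = 163

163


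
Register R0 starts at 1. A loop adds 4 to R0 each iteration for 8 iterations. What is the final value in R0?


Starting value: R0 = 1
  Iter 1: R0 = 1 + 4 = 5
  Iter 2: R0 = 5 + 4 = 9
  Iter 3: R0 = 9 + 4 = 13
  Iter 4: R0 = 13 + 4 = 17
  Iter 5: R0 = 17 + 4 = 21
  Iter 6: R0 = 21 + 4 = 25
  Iter 7: R0 = 25 + 4 = 29
  Iter 8: R0 = 29 + 4 = 33
Final: R0 = 33

33


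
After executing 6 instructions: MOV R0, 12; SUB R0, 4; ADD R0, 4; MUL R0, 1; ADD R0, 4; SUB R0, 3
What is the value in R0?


Register state trace:
  MOV R0, 12  → R0 = 12
  SUB R0, 4  → R0 = 12 - 4 = 8
  ADD R0, 4  → R0 = 8 + 4 = 12
  MUL R0, 1  → R0 = 12 * 1 = 12
  ADD R0, 4  → R0 = 12 + 4 = 16
  SUB R0, 3  → R0 = 16 - 3 = 13
Final: R0 = 13

13


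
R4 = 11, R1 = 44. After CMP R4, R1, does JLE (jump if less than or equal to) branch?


Trace:
  R4 = 11, R1 = 44
  CMP R4, R1  → compares 11 vs 44
  JLE checks: is 11 less than or equal to 44?
  11 < 44, so condition is true
Branch taken: Yes

Yes


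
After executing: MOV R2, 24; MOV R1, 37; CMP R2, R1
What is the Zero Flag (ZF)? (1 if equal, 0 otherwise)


Register state trace:
  MOV R2, 24  → R2 = 24
  MOV R1, 37  → R1 = 37
  CMP R2, R1  → computes 24 - 37 = -13
  Result is nonzero, so values are not equal
ZF = 0

0


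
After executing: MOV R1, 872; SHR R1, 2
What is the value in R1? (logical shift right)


Register state trace:
  MOV R1, 872  → R1 = 872
  SHR R1, 2  → R1 = 872 >> 2 = 872 // 2^2 = 218
Final: R1 = 218

218


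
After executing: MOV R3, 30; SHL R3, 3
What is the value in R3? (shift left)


Register state trace:
  MOV R3, 30  → R3 = 30
  SHL R3, 3  → R3 = 30 << 3 = 30 * 2^3 = 240
Final: R3 = 240

240


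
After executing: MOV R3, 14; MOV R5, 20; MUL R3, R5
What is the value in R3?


Register state trace:
  MOV R3, 14  → R3 = 14
  MOV R5, 20  → R5 = 20
  MUL R3, R5  → R3 = 14 * 20 = 280
Final: R3 = 280

280


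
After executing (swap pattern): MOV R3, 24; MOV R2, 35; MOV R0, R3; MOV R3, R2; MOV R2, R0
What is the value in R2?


Register state trace (swap pattern):
  MOV R3, 24  → R3 = 24
  MOV R2, 35  → R2 = 35
  MOV R0, R3  → R0 = 24  (save R3)
  MOV R3, R2  → R3 = 35  (R3 gets R2's value)
  MOV R2, R0  → R2 = 24  (R2 gets saved value)
Final: R2 = 24

24


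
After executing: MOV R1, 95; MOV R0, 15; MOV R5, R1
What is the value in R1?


Register state trace:
  MOV R1, 95  → R1 = 95
  MOV R0, 15  → R0 = 15
  MOV R5, R1  → R5 = 95
Final: R1 = 95

95


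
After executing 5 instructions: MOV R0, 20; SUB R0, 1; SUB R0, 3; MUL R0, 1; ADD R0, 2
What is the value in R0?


Register state trace:
  MOV R0, 20  → R0 = 20
  SUB R0, 1  → R0 = 20 - 1 = 19
  SUB R0, 3  → R0 = 19 - 3 = 16
  MUL R0, 1  → R0 = 16 * 1 = 16
  ADD R0, 2  → R0 = 16 + 2 = 18
Final: R0 = 18

18


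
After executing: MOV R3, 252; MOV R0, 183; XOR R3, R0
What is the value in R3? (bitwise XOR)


Register state trace:
  MOV R3, 252  → R3 = 252 (0b11111100)
  MOV R0, 183  → R0 = 183 (0b10110111)
  XOR R3, R0  → R3 = 252 XOR 183 = 75 (0b01001011)
Final: R3 = 75

75


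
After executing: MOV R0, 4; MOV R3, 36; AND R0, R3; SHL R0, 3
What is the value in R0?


Register state trace:
  MOV R0, 4  → R0 = 4 (0b00000100)
  MOV R3, 36  → R3 = 36 (0b00100100)
  AND R0, R3  → R0 = 4 AND 36 = 4 (0b00000100)
  SHL R0, 3  → R0 = 4 << 3 = 32
Final: R0 = 32

32


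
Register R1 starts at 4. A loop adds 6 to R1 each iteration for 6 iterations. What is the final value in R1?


Starting value: R1 = 4
  Iter 1: R1 = 4 + 6 = 10
  Iter 2: R1 = 10 + 6 = 16
  Iter 3: R1 = 16 + 6 = 22
  Iter 4: R1 = 22 + 6 = 28
  Iter 5: R1 = 28 + 6 = 34
  Iter 6: R1 = 34 + 6 = 40
Final: R1 = 40

40


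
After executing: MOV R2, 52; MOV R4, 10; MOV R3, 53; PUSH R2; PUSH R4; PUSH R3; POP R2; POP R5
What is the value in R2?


Stack trace (top is rightmost):
  MOV R2, 52  → R2 = 52
  MOV R4, 10  → R4 = 10
  MOV R3, 53  → R3 = 53
  PUSH R2  → stack: [52]
  PUSH R4  → stack: [52, 10]
  PUSH R3  → stack: [52, 10, 53]
  POP R2  → R2 = 53, stack: [52, 10]
  POP R5  → R5 = 10, stack: [52]
Final: R2 = 53

53


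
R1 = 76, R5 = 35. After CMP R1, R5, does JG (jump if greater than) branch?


Trace:
  R1 = 76, R5 = 35
  CMP R1, R5  → compares 76 vs 35
  JG checks: is 76 greater than 35?
  76 > 35, so condition is true
Branch taken: Yes

Yes


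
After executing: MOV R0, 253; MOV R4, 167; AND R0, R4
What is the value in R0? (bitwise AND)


Register state trace:
  MOV R0, 253  → R0 = 253 (0b11111101)
  MOV R4, 167  → R4 = 167 (0b10100111)
  AND R0, R4  → R0 = 253 AND 167 = 165 (0b10100101)
Final: R0 = 165

165


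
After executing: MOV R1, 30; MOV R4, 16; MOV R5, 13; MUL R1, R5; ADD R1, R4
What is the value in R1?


Register state trace:
  MOV R1, 30  → R1 = 30
  MOV R4, 16  → R4 = 16
  MOV R5, 13  → R5 = 13
  MUL R1, R5  → R1 = 30 * 13 = 390
  ADD R1, R4  → R1 = 390 + 16 = 406
Final: R1 = 406

406


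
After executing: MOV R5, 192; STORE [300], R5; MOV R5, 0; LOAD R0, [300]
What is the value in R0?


Register and memory trace:
  MOV R5, 192  → R5 = 192
  STORE [300], R5  → mem[300] = 192
  MOV R5, 0  → R5 = 0
  LOAD R0, [300]  → R0 = mem[300] = 192
Final: R0 = 192

192


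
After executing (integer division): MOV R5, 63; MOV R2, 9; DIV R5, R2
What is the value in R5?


Register state trace:
  MOV R5, 63  → R5 = 63
  MOV R2, 9  → R2 = 9
  DIV R5, R2  → R5 = 63 // 9 = 7
Final: R5 = 7

7


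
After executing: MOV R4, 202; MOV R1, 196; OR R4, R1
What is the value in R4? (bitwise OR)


Register state trace:
  MOV R4, 202  → R4 = 202 (0b11001010)
  MOV R1, 196  → R1 = 196 (0b11000100)
  OR R4, R1   → R4 = 202 OR 196 = 206 (0b11001110)
Final: R4 = 206

206


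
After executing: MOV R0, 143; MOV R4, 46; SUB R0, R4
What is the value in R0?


Register state trace:
  MOV R0, 143  → R0 = 143
  MOV R4, 46  → R4 = 46
  SUB R0, R4  → R0 = 143 - 46 = 97
Final: R0 = 97

97


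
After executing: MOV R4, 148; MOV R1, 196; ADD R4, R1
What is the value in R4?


Register state trace:
  MOV R4, 148  → R4 = 148
  MOV R1, 196  → R1 = 196
  ADD R4, R1  → R4 = 148 + 196 = 344
Final: R4 = 344

344


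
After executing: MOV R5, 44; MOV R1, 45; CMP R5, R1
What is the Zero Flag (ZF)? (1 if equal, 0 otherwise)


Register state trace:
  MOV R5, 44  → R5 = 44
  MOV R1, 45  → R1 = 45
  CMP R5, R1  → computes 44 - 45 = -1
  Result is nonzero, so values are not equal
ZF = 0

0


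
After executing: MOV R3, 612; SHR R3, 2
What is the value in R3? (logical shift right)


Register state trace:
  MOV R3, 612  → R3 = 612
  SHR R3, 2  → R3 = 612 >> 2 = 612 // 2^2 = 153
Final: R3 = 153

153


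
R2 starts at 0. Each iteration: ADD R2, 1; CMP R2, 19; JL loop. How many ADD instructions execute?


Loop trace (R2 starts at 0, target 19, step 1):
  ADD #1: R2 = 0 + 1 = 1  → 1 < 19, loop
  ADD #2: R2 = 1 + 1 = 2  → 2 < 19, loop
  ADD #3: R2 = 2 + 1 = 3  → 3 < 19, loop
  ADD #4: R2 = 3 + 1 = 4  → 4 < 19, loop
  ADD #5: R2 = 4 + 1 = 5  → 5 < 19, loop
  ADD #6: R2 = 5 + 1 = 6  → 6 < 19, loop
  ADD #7: R2 = 6 + 1 = 7  → 7 < 19, loop
  ADD #8: R2 = 7 + 1 = 8  → 8 < 19, loop
  ADD #9: R2 = 8 + 1 = 9  → 9 < 19, loop
  ADD #10: R2 = 9 + 1 = 10  → 10 < 19, loop
  ADD #11: R2 = 10 + 1 = 11  → 11 < 19, loop
  ADD #12: R2 = 11 + 1 = 12  → 12 < 19, loop
  ADD #13: R2 = 12 + 1 = 13  → 13 < 19, loop
  ADD #14: R2 = 13 + 1 = 14  → 14 < 19, loop
  ADD #15: R2 = 14 + 1 = 15  → 15 < 19, loop
  ADD #16: R2 = 15 + 1 = 16  → 16 < 19, loop
  ADD #17: R2 = 16 + 1 = 17  → 17 < 19, loop
  ADD #18: R2 = 17 + 1 = 18  → 18 < 19, loop
  ADD #19: R2 = 18 + 1 = 19  → 19 >= 19, exit
Total ADD instructions: 19

19


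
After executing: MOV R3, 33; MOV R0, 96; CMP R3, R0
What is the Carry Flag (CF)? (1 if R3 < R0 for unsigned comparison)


Register state trace:
  MOV R3, 33  → R3 = 33
  MOV R0, 96  → R0 = 96
  CMP R3, R0  → unsigned 33 - 96: borrow occurs
  33 < 96, so CF = 1
CF = 1

1


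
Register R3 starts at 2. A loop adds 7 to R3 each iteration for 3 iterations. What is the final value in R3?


Starting value: R3 = 2
  Iter 1: R3 = 2 + 7 = 9
  Iter 2: R3 = 9 + 7 = 16
  Iter 3: R3 = 16 + 7 = 23
Final: R3 = 23

23


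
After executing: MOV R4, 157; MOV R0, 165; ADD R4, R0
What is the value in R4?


Register state trace:
  MOV R4, 157  → R4 = 157
  MOV R0, 165  → R0 = 165
  ADD R4, R0  → R4 = 157 + 165 = 322
Final: R4 = 322

322


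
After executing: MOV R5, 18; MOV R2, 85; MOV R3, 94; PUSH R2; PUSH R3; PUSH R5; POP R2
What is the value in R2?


Stack trace (top is rightmost):
  MOV R5, 18  → R5 = 18
  MOV R2, 85  → R2 = 85
  MOV R3, 94  → R3 = 94
  PUSH R2  → stack: [85]
  PUSH R3  → stack: [85, 94]
  PUSH R5  → stack: [85, 94, 18]
  POP R2  → R2 = 18, stack: [85, 94]
Final: R2 = 18

18


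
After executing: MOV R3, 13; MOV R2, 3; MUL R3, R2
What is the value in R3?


Register state trace:
  MOV R3, 13  → R3 = 13
  MOV R2, 3  → R2 = 3
  MUL R3, R2  → R3 = 13 * 3 = 39
Final: R3 = 39

39


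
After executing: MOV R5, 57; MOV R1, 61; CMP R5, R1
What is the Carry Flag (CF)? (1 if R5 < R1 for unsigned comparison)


Register state trace:
  MOV R5, 57  → R5 = 57
  MOV R1, 61  → R1 = 61
  CMP R5, R1  → unsigned 57 - 61: borrow occurs
  57 < 61, so CF = 1
CF = 1

1


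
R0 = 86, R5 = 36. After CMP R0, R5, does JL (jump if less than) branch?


Trace:
  R0 = 86, R5 = 36
  CMP R0, R5  → compares 86 vs 36
  JL checks: is 86 less than 36?
  86 > 36, so condition is false
Branch taken: No

No


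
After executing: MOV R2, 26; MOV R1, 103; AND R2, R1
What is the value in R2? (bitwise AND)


Register state trace:
  MOV R2, 26  → R2 = 26 (0b00011010)
  MOV R1, 103  → R1 = 103 (0b01100111)
  AND R2, R1  → R2 = 26 AND 103 = 2 (0b00000010)
Final: R2 = 2

2


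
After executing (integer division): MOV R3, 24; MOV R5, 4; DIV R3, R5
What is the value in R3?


Register state trace:
  MOV R3, 24  → R3 = 24
  MOV R5, 4  → R5 = 4
  DIV R3, R5  → R3 = 24 // 4 = 6
Final: R3 = 6

6


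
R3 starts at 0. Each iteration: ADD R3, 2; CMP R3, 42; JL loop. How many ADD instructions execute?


Loop trace (R3 starts at 0, target 42, step 2):
  ADD #1: R3 = 0 + 2 = 2  → 2 < 42, loop
  ADD #2: R3 = 2 + 2 = 4  → 4 < 42, loop
  ADD #3: R3 = 4 + 2 = 6  → 6 < 42, loop
  ADD #4: R3 = 6 + 2 = 8  → 8 < 42, loop
  ADD #5: R3 = 8 + 2 = 10  → 10 < 42, loop
  ADD #6: R3 = 10 + 2 = 12  → 12 < 42, loop
  ADD #7: R3 = 12 + 2 = 14  → 14 < 42, loop
  ADD #8: R3 = 14 + 2 = 16  → 16 < 42, loop
  ADD #9: R3 = 16 + 2 = 18  → 18 < 42, loop
  ADD #10: R3 = 18 + 2 = 20  → 20 < 42, loop
  ADD #11: R3 = 20 + 2 = 22  → 22 < 42, loop
  ADD #12: R3 = 22 + 2 = 24  → 24 < 42, loop
  ADD #13: R3 = 24 + 2 = 26  → 26 < 42, loop
  ADD #14: R3 = 26 + 2 = 28  → 28 < 42, loop
  ADD #15: R3 = 28 + 2 = 30  → 30 < 42, loop
  ADD #16: R3 = 30 + 2 = 32  → 32 < 42, loop
  ADD #17: R3 = 32 + 2 = 34  → 34 < 42, loop
  ADD #18: R3 = 34 + 2 = 36  → 36 < 42, loop
  ADD #19: R3 = 36 + 2 = 38  → 38 < 42, loop
  ADD #20: R3 = 38 + 2 = 40  → 40 < 42, loop
  ADD #21: R3 = 40 + 2 = 42  → 42 >= 42, exit
Total ADD instructions: 21

21


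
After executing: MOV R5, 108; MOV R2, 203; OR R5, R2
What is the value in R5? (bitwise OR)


Register state trace:
  MOV R5, 108  → R5 = 108 (0b01101100)
  MOV R2, 203  → R2 = 203 (0b11001011)
  OR R5, R2   → R5 = 108 OR 203 = 239 (0b11101111)
Final: R5 = 239

239


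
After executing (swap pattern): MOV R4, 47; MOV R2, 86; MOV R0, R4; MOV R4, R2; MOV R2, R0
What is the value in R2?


Register state trace (swap pattern):
  MOV R4, 47  → R4 = 47
  MOV R2, 86  → R2 = 86
  MOV R0, R4  → R0 = 47  (save R4)
  MOV R4, R2  → R4 = 86  (R4 gets R2's value)
  MOV R2, R0  → R2 = 47  (R2 gets saved value)
Final: R2 = 47

47


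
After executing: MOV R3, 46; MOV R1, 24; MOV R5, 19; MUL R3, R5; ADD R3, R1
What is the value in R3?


Register state trace:
  MOV R3, 46  → R3 = 46
  MOV R1, 24  → R1 = 24
  MOV R5, 19  → R5 = 19
  MUL R3, R5  → R3 = 46 * 19 = 874
  ADD R3, R1  → R3 = 874 + 24 = 898
Final: R3 = 898

898


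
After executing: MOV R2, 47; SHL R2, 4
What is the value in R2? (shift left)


Register state trace:
  MOV R2, 47  → R2 = 47
  SHL R2, 4  → R2 = 47 << 4 = 47 * 2^4 = 752
Final: R2 = 752

752


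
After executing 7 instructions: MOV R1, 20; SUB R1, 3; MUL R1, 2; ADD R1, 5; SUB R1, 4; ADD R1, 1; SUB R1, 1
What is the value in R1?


Register state trace:
  MOV R1, 20  → R1 = 20
  SUB R1, 3  → R1 = 20 - 3 = 17
  MUL R1, 2  → R1 = 17 * 2 = 34
  ADD R1, 5  → R1 = 34 + 5 = 39
  SUB R1, 4  → R1 = 39 - 4 = 35
  ADD R1, 1  → R1 = 35 + 1 = 36
  SUB R1, 1  → R1 = 36 - 1 = 35
Final: R1 = 35

35


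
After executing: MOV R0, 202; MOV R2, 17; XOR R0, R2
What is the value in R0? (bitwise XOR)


Register state trace:
  MOV R0, 202  → R0 = 202 (0b11001010)
  MOV R2, 17  → R2 = 17 (0b00010001)
  XOR R0, R2  → R0 = 202 XOR 17 = 219 (0b11011011)
Final: R0 = 219

219


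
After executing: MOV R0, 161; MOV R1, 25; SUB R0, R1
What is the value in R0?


Register state trace:
  MOV R0, 161  → R0 = 161
  MOV R1, 25  → R1 = 25
  SUB R0, R1  → R0 = 161 - 25 = 136
Final: R0 = 136

136


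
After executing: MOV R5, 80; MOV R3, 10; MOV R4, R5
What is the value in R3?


Register state trace:
  MOV R5, 80  → R5 = 80
  MOV R3, 10  → R3 = 10
  MOV R4, R5  → R4 = 80
Final: R3 = 10

10


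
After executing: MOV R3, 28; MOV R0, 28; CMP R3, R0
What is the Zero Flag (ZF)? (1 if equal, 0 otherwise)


Register state trace:
  MOV R3, 28  → R3 = 28
  MOV R0, 28  → R0 = 28
  CMP R3, R0  → computes 28 - 28 = 0
  Result is zero, so values are equal
ZF = 1

1


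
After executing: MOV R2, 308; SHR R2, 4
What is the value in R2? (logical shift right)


Register state trace:
  MOV R2, 308  → R2 = 308
  SHR R2, 4  → R2 = 308 >> 4 = 308 // 2^4 = 19
Final: R2 = 19

19


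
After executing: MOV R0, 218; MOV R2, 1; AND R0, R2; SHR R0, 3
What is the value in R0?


Register state trace:
  MOV R0, 218  → R0 = 218 (0b11011010)
  MOV R2, 1  → R2 = 1 (0b00000001)
  AND R0, R2  → R0 = 218 AND 1 = 0 (0b00000000)
  SHR R0, 3  → R0 = 0 >> 3 = 0
Final: R0 = 0

0


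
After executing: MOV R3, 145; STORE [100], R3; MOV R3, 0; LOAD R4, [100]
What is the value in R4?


Register and memory trace:
  MOV R3, 145  → R3 = 145
  STORE [100], R3  → mem[100] = 145
  MOV R3, 0  → R3 = 0
  LOAD R4, [100]  → R4 = mem[100] = 145
Final: R4 = 145

145


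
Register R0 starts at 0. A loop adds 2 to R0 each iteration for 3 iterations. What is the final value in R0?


Starting value: R0 = 0
  Iter 1: R0 = 0 + 2 = 2
  Iter 2: R0 = 2 + 2 = 4
  Iter 3: R0 = 4 + 2 = 6
Final: R0 = 6

6


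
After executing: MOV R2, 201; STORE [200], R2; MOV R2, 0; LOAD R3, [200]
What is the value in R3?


Register and memory trace:
  MOV R2, 201  → R2 = 201
  STORE [200], R2  → mem[200] = 201
  MOV R2, 0  → R2 = 0
  LOAD R3, [200]  → R3 = mem[200] = 201
Final: R3 = 201

201


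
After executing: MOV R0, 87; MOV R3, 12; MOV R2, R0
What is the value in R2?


Register state trace:
  MOV R0, 87  → R0 = 87
  MOV R3, 12  → R3 = 12
  MOV R2, R0  → R2 = 87
Final: R2 = 87

87


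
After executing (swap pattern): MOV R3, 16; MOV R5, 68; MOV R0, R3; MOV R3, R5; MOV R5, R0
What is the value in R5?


Register state trace (swap pattern):
  MOV R3, 16  → R3 = 16
  MOV R5, 68  → R5 = 68
  MOV R0, R3  → R0 = 16  (save R3)
  MOV R3, R5  → R3 = 68  (R3 gets R5's value)
  MOV R5, R0  → R5 = 16  (R5 gets saved value)
Final: R5 = 16

16


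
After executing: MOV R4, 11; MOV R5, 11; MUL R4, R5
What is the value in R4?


Register state trace:
  MOV R4, 11  → R4 = 11
  MOV R5, 11  → R5 = 11
  MUL R4, R5  → R4 = 11 * 11 = 121
Final: R4 = 121

121


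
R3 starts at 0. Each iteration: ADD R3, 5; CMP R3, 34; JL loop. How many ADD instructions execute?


Loop trace (R3 starts at 0, target 34, step 5):
  ADD #1: R3 = 0 + 5 = 5  → 5 < 34, loop
  ADD #2: R3 = 5 + 5 = 10  → 10 < 34, loop
  ADD #3: R3 = 10 + 5 = 15  → 15 < 34, loop
  ADD #4: R3 = 15 + 5 = 20  → 20 < 34, loop
  ADD #5: R3 = 20 + 5 = 25  → 25 < 34, loop
  ADD #6: R3 = 25 + 5 = 30  → 30 < 34, loop
  ADD #7: R3 = 30 + 5 = 35  → 35 >= 34, exit
Total ADD instructions: 7

7


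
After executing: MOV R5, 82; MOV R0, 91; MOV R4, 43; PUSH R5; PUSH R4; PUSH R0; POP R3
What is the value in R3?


Stack trace (top is rightmost):
  MOV R5, 82  → R5 = 82
  MOV R0, 91  → R0 = 91
  MOV R4, 43  → R4 = 43
  PUSH R5  → stack: [82]
  PUSH R4  → stack: [82, 43]
  PUSH R0  → stack: [82, 43, 91]
  POP R3  → R3 = 91, stack: [82, 43]
Final: R3 = 91

91


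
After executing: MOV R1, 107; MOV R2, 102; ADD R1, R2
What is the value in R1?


Register state trace:
  MOV R1, 107  → R1 = 107
  MOV R2, 102  → R2 = 102
  ADD R1, R2  → R1 = 107 + 102 = 209
Final: R1 = 209

209


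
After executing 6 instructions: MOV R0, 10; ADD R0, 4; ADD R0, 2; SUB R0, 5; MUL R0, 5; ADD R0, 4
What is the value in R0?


Register state trace:
  MOV R0, 10  → R0 = 10
  ADD R0, 4  → R0 = 10 + 4 = 14
  ADD R0, 2  → R0 = 14 + 2 = 16
  SUB R0, 5  → R0 = 16 - 5 = 11
  MUL R0, 5  → R0 = 11 * 5 = 55
  ADD R0, 4  → R0 = 55 + 4 = 59
Final: R0 = 59

59


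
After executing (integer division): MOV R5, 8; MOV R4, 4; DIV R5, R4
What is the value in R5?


Register state trace:
  MOV R5, 8  → R5 = 8
  MOV R4, 4  → R4 = 4
  DIV R5, R4  → R5 = 8 // 4 = 2
Final: R5 = 2

2


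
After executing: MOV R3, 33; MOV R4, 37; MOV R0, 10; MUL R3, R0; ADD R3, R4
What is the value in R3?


Register state trace:
  MOV R3, 33  → R3 = 33
  MOV R4, 37  → R4 = 37
  MOV R0, 10  → R0 = 10
  MUL R3, R0  → R3 = 33 * 10 = 330
  ADD R3, R4  → R3 = 330 + 37 = 367
Final: R3 = 367

367


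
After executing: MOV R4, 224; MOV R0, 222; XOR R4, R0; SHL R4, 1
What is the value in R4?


Register state trace:
  MOV R4, 224  → R4 = 224 (0b11100000)
  MOV R0, 222  → R0 = 222 (0b11011110)
  XOR R4, R0  → R4 = 224 XOR 222 = 62 (0b00111110)
  SHL R4, 1  → R4 = 62 << 1 = 124
Final: R4 = 124

124


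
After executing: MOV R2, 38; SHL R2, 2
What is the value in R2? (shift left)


Register state trace:
  MOV R2, 38  → R2 = 38
  SHL R2, 2  → R2 = 38 << 2 = 38 * 2^2 = 152
Final: R2 = 152

152


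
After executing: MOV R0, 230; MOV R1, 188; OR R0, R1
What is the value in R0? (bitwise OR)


Register state trace:
  MOV R0, 230  → R0 = 230 (0b11100110)
  MOV R1, 188  → R1 = 188 (0b10111100)
  OR R0, R1   → R0 = 230 OR 188 = 254 (0b11111110)
Final: R0 = 254

254


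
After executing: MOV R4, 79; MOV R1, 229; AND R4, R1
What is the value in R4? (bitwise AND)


Register state trace:
  MOV R4, 79  → R4 = 79 (0b01001111)
  MOV R1, 229  → R1 = 229 (0b11100101)
  AND R4, R1  → R4 = 79 AND 229 = 69 (0b01000101)
Final: R4 = 69

69


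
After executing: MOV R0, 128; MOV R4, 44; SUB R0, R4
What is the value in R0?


Register state trace:
  MOV R0, 128  → R0 = 128
  MOV R4, 44  → R4 = 44
  SUB R0, R4  → R0 = 128 - 44 = 84
Final: R0 = 84

84


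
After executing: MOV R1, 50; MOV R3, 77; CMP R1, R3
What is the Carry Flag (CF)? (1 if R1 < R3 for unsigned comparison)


Register state trace:
  MOV R1, 50  → R1 = 50
  MOV R3, 77  → R3 = 77
  CMP R1, R3  → unsigned 50 - 77: borrow occurs
  50 < 77, so CF = 1
CF = 1

1


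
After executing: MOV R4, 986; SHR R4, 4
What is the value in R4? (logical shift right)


Register state trace:
  MOV R4, 986  → R4 = 986
  SHR R4, 4  → R4 = 986 >> 4 = 986 // 2^4 = 61
Final: R4 = 61

61


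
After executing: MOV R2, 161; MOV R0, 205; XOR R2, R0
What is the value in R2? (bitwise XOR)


Register state trace:
  MOV R2, 161  → R2 = 161 (0b10100001)
  MOV R0, 205  → R0 = 205 (0b11001101)
  XOR R2, R0  → R2 = 161 XOR 205 = 108 (0b01101100)
Final: R2 = 108

108


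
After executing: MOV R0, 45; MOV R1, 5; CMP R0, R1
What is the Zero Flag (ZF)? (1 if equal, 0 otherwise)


Register state trace:
  MOV R0, 45  → R0 = 45
  MOV R1, 5  → R1 = 5
  CMP R0, R1  → computes 45 - 5 = 40
  Result is nonzero, so values are not equal
ZF = 0

0


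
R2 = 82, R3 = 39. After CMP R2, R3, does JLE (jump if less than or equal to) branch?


Trace:
  R2 = 82, R3 = 39
  CMP R2, R3  → compares 82 vs 39
  JLE checks: is 82 less than or equal to 39?
  82 > 39, so condition is false
Branch taken: No

No


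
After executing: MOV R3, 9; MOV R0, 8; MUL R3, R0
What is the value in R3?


Register state trace:
  MOV R3, 9  → R3 = 9
  MOV R0, 8  → R0 = 8
  MUL R3, R0  → R3 = 9 * 8 = 72
Final: R3 = 72

72


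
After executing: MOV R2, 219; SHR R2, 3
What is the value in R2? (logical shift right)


Register state trace:
  MOV R2, 219  → R2 = 219
  SHR R2, 3  → R2 = 219 >> 3 = 219 // 2^3 = 27
Final: R2 = 27

27


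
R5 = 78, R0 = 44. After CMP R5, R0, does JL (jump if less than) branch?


Trace:
  R5 = 78, R0 = 44
  CMP R5, R0  → compares 78 vs 44
  JL checks: is 78 less than 44?
  78 > 44, so condition is false
Branch taken: No

No


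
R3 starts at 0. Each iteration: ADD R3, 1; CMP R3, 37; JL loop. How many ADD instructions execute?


Loop trace (R3 starts at 0, target 37, step 1):
  ADD #1: R3 = 0 + 1 = 1  → 1 < 37, loop
  ADD #2: R3 = 1 + 1 = 2  → 2 < 37, loop
  ADD #3: R3 = 2 + 1 = 3  → 3 < 37, loop
  ADD #4: R3 = 3 + 1 = 4  → 4 < 37, loop
  ADD #5: R3 = 4 + 1 = 5  → 5 < 37, loop
  ADD #6: R3 = 5 + 1 = 6  → 6 < 37, loop
  ADD #7: R3 = 6 + 1 = 7  → 7 < 37, loop
  ADD #8: R3 = 7 + 1 = 8  → 8 < 37, loop
  ADD #9: R3 = 8 + 1 = 9  → 9 < 37, loop
  ADD #10: R3 = 9 + 1 = 10  → 10 < 37, loop
  ADD #11: R3 = 10 + 1 = 11  → 11 < 37, loop
  ADD #12: R3 = 11 + 1 = 12  → 12 < 37, loop
  ADD #13: R3 = 12 + 1 = 13  → 13 < 37, loop
  ADD #14: R3 = 13 + 1 = 14  → 14 < 37, loop
  ADD #15: R3 = 14 + 1 = 15  → 15 < 37, loop
  ADD #16: R3 = 15 + 1 = 16  → 16 < 37, loop
  ADD #17: R3 = 16 + 1 = 17  → 17 < 37, loop
  ADD #18: R3 = 17 + 1 = 18  → 18 < 37, loop
  ADD #19: R3 = 18 + 1 = 19  → 19 < 37, loop
  ADD #20: R3 = 19 + 1 = 20  → 20 < 37, loop
  ADD #21: R3 = 20 + 1 = 21  → 21 < 37, loop
  ADD #22: R3 = 21 + 1 = 22  → 22 < 37, loop
  ADD #23: R3 = 22 + 1 = 23  → 23 < 37, loop
  ADD #24: R3 = 23 + 1 = 24  → 24 < 37, loop
  ADD #25: R3 = 24 + 1 = 25  → 25 < 37, loop
  ADD #26: R3 = 25 + 1 = 26  → 26 < 37, loop
  ADD #27: R3 = 26 + 1 = 27  → 27 < 37, loop
  ADD #28: R3 = 27 + 1 = 28  → 28 < 37, loop
  ADD #29: R3 = 28 + 1 = 29  → 29 < 37, loop
  ADD #30: R3 = 29 + 1 = 30  → 30 < 37, loop
  ADD #31: R3 = 30 + 1 = 31  → 31 < 37, loop
  ADD #32: R3 = 31 + 1 = 32  → 32 < 37, loop
  ADD #33: R3 = 32 + 1 = 33  → 33 < 37, loop
  ADD #34: R3 = 33 + 1 = 34  → 34 < 37, loop
  ADD #35: R3 = 34 + 1 = 35  → 35 < 37, loop
  ADD #36: R3 = 35 + 1 = 36  → 36 < 37, loop
  ADD #37: R3 = 36 + 1 = 37  → 37 >= 37, exit
Total ADD instructions: 37

37


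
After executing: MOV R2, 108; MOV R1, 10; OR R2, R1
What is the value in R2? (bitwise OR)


Register state trace:
  MOV R2, 108  → R2 = 108 (0b01101100)
  MOV R1, 10  → R1 = 10 (0b00001010)
  OR R2, R1   → R2 = 108 OR 10 = 110 (0b01101110)
Final: R2 = 110

110


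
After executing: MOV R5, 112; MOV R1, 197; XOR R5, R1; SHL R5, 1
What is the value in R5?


Register state trace:
  MOV R5, 112  → R5 = 112 (0b01110000)
  MOV R1, 197  → R1 = 197 (0b11000101)
  XOR R5, R1  → R5 = 112 XOR 197 = 181 (0b10110101)
  SHL R5, 1  → R5 = 181 << 1 = 362
Final: R5 = 362

362


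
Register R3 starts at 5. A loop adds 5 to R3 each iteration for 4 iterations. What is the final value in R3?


Starting value: R3 = 5
  Iter 1: R3 = 5 + 5 = 10
  Iter 2: R3 = 10 + 5 = 15
  Iter 3: R3 = 15 + 5 = 20
  Iter 4: R3 = 20 + 5 = 25
Final: R3 = 25

25


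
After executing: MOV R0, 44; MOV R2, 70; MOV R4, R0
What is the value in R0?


Register state trace:
  MOV R0, 44  → R0 = 44
  MOV R2, 70  → R2 = 70
  MOV R4, R0  → R4 = 44
Final: R0 = 44

44


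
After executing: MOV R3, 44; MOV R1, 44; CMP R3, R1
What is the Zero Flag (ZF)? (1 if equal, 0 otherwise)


Register state trace:
  MOV R3, 44  → R3 = 44
  MOV R1, 44  → R1 = 44
  CMP R3, R1  → computes 44 - 44 = 0
  Result is zero, so values are equal
ZF = 1

1


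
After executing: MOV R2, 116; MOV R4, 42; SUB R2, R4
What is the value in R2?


Register state trace:
  MOV R2, 116  → R2 = 116
  MOV R4, 42  → R4 = 42
  SUB R2, R4  → R2 = 116 - 42 = 74
Final: R2 = 74

74


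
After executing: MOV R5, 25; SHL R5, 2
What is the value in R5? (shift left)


Register state trace:
  MOV R5, 25  → R5 = 25
  SHL R5, 2  → R5 = 25 << 2 = 25 * 2^2 = 100
Final: R5 = 100

100


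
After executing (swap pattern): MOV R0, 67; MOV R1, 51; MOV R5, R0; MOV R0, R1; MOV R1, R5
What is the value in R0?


Register state trace (swap pattern):
  MOV R0, 67  → R0 = 67
  MOV R1, 51  → R1 = 51
  MOV R5, R0  → R5 = 67  (save R0)
  MOV R0, R1  → R0 = 51  (R0 gets R1's value)
  MOV R1, R5  → R1 = 67  (R1 gets saved value)
Final: R0 = 51

51


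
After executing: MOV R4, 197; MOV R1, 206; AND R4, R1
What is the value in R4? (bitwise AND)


Register state trace:
  MOV R4, 197  → R4 = 197 (0b11000101)
  MOV R1, 206  → R1 = 206 (0b11001110)
  AND R4, R1  → R4 = 197 AND 206 = 196 (0b11000100)
Final: R4 = 196

196


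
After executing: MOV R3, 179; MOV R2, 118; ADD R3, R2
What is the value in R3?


Register state trace:
  MOV R3, 179  → R3 = 179
  MOV R2, 118  → R2 = 118
  ADD R3, R2  → R3 = 179 + 118 = 297
Final: R3 = 297

297


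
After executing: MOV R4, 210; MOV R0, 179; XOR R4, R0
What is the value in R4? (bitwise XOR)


Register state trace:
  MOV R4, 210  → R4 = 210 (0b11010010)
  MOV R0, 179  → R0 = 179 (0b10110011)
  XOR R4, R0  → R4 = 210 XOR 179 = 97 (0b01100001)
Final: R4 = 97

97


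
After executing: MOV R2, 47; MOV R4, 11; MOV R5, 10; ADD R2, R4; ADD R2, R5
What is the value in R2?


Register state trace:
  MOV R2, 47  → R2 = 47
  MOV R4, 11  → R4 = 11
  MOV R5, 10  → R5 = 10
  ADD R2, R4  → R2 = 47 + 11 = 58
  ADD R2, R5  → R2 = 58 + 10 = 68
Final: R2 = 68

68


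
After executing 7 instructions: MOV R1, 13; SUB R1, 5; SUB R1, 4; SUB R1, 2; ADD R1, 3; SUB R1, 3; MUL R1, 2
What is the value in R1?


Register state trace:
  MOV R1, 13  → R1 = 13
  SUB R1, 5  → R1 = 13 - 5 = 8
  SUB R1, 4  → R1 = 8 - 4 = 4
  SUB R1, 2  → R1 = 4 - 2 = 2
  ADD R1, 3  → R1 = 2 + 3 = 5
  SUB R1, 3  → R1 = 5 - 3 = 2
  MUL R1, 2  → R1 = 2 * 2 = 4
Final: R1 = 4

4


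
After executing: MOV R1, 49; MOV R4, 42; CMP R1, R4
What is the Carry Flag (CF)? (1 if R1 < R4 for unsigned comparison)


Register state trace:
  MOV R1, 49  → R1 = 49
  MOV R4, 42  → R4 = 42
  CMP R1, R4  → unsigned 49 - 42: no borrow
  49 >= 42, so CF = 0
CF = 0

0


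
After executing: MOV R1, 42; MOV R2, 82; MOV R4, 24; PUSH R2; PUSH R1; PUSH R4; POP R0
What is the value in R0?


Stack trace (top is rightmost):
  MOV R1, 42  → R1 = 42
  MOV R2, 82  → R2 = 82
  MOV R4, 24  → R4 = 24
  PUSH R2  → stack: [82]
  PUSH R1  → stack: [82, 42]
  PUSH R4  → stack: [82, 42, 24]
  POP R0  → R0 = 24, stack: [82, 42]
Final: R0 = 24

24


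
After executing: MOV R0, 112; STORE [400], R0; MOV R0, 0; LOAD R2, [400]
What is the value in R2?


Register and memory trace:
  MOV R0, 112  → R0 = 112
  STORE [400], R0  → mem[400] = 112
  MOV R0, 0  → R0 = 0
  LOAD R2, [400]  → R2 = mem[400] = 112
Final: R2 = 112

112


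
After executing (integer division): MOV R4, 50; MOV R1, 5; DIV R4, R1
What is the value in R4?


Register state trace:
  MOV R4, 50  → R4 = 50
  MOV R1, 5  → R1 = 5
  DIV R4, R1  → R4 = 50 // 5 = 10
Final: R4 = 10

10


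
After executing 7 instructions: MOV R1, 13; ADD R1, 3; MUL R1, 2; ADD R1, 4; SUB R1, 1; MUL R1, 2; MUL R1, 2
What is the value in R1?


Register state trace:
  MOV R1, 13  → R1 = 13
  ADD R1, 3  → R1 = 13 + 3 = 16
  MUL R1, 2  → R1 = 16 * 2 = 32
  ADD R1, 4  → R1 = 32 + 4 = 36
  SUB R1, 1  → R1 = 36 - 1 = 35
  MUL R1, 2  → R1 = 35 * 2 = 70
  MUL R1, 2  → R1 = 70 * 2 = 140
Final: R1 = 140

140


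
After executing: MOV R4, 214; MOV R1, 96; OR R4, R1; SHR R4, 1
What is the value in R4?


Register state trace:
  MOV R4, 214  → R4 = 214 (0b11010110)
  MOV R1, 96  → R1 = 96 (0b01100000)
  OR R4, R1  → R4 = 214 OR 96 = 246 (0b11110110)
  SHR R4, 1  → R4 = 246 >> 1 = 123
Final: R4 = 123

123


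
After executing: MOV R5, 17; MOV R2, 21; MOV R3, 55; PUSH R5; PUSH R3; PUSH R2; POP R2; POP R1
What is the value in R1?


Stack trace (top is rightmost):
  MOV R5, 17  → R5 = 17
  MOV R2, 21  → R2 = 21
  MOV R3, 55  → R3 = 55
  PUSH R5  → stack: [17]
  PUSH R3  → stack: [17, 55]
  PUSH R2  → stack: [17, 55, 21]
  POP R2  → R2 = 21, stack: [17, 55]
  POP R1  → R1 = 55, stack: [17]
Final: R1 = 55

55


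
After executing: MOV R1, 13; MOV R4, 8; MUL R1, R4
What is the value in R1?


Register state trace:
  MOV R1, 13  → R1 = 13
  MOV R4, 8  → R4 = 8
  MUL R1, R4  → R1 = 13 * 8 = 104
Final: R1 = 104

104


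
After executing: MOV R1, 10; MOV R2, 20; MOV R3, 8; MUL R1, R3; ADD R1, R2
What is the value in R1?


Register state trace:
  MOV R1, 10  → R1 = 10
  MOV R2, 20  → R2 = 20
  MOV R3, 8  → R3 = 8
  MUL R1, R3  → R1 = 10 * 8 = 80
  ADD R1, R2  → R1 = 80 + 20 = 100
Final: R1 = 100

100


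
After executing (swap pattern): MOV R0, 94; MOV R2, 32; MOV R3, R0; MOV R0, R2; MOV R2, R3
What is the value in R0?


Register state trace (swap pattern):
  MOV R0, 94  → R0 = 94
  MOV R2, 32  → R2 = 32
  MOV R3, R0  → R3 = 94  (save R0)
  MOV R0, R2  → R0 = 32  (R0 gets R2's value)
  MOV R2, R3  → R2 = 94  (R2 gets saved value)
Final: R0 = 32

32


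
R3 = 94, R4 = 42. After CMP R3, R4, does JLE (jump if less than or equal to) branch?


Trace:
  R3 = 94, R4 = 42
  CMP R3, R4  → compares 94 vs 42
  JLE checks: is 94 less than or equal to 42?
  94 > 42, so condition is false
Branch taken: No

No
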